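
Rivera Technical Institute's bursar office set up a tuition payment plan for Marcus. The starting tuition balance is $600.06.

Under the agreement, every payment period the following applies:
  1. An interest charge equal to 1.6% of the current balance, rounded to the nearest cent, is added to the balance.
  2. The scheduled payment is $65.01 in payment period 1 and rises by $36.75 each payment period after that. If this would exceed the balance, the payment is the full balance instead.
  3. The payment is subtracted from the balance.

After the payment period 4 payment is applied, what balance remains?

# | Opening | Interest | Payment | End bal
1 | $600.06 | $9.60 | $65.01 | $544.65
2 | $544.65 | $8.71 | $101.76 | $451.60
3 | $451.60 | $7.23 | $138.51 | $320.32
4 | $320.32 | $5.13 | $175.26 | $150.19

$150.19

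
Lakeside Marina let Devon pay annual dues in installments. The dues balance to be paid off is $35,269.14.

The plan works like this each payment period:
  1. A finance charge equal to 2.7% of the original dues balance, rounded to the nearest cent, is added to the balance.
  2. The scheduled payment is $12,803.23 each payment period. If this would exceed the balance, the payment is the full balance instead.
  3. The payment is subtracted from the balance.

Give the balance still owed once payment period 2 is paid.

Payment period 1: opening $35,269.14; interest $952.27 → $36,221.41; payment $12,803.23; balance $23,418.18
Payment period 2: opening $23,418.18; interest $952.27 → $24,370.45; payment $12,803.23; balance $11,567.22

$11,567.22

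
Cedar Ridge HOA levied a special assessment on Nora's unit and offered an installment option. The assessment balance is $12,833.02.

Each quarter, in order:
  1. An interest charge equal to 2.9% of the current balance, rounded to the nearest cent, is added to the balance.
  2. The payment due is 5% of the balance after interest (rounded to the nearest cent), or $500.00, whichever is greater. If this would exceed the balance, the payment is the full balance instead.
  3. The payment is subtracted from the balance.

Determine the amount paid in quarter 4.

Quarter 1: opening $12,833.02; interest $372.16 → $13,205.18; payment $660.26; balance $12,544.92
Quarter 2: opening $12,544.92; interest $363.80 → $12,908.72; payment $645.44; balance $12,263.28
Quarter 3: opening $12,263.28; interest $355.64 → $12,618.92; payment $630.95; balance $11,987.97
Quarter 4: opening $11,987.97; interest $347.65 → $12,335.62; payment $616.78; balance $11,718.84

$616.78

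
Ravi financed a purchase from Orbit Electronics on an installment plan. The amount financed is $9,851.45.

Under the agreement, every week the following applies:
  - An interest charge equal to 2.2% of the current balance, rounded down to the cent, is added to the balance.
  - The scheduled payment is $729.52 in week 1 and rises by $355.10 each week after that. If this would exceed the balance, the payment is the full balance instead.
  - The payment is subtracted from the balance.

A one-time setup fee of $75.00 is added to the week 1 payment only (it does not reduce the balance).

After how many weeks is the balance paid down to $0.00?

# | Opening | Interest | Payment | Fee | End bal
1 | $9,851.45 | $216.73 | $729.52 | $75.00 | $9,338.66
2 | $9,338.66 | $205.45 | $1,084.62 | — | $8,459.49
3 | $8,459.49 | $186.10 | $1,439.72 | — | $7,205.87
4 | $7,205.87 | $158.52 | $1,794.82 | — | $5,569.57
5 | $5,569.57 | $122.53 | $2,149.92 | — | $3,542.18
6 | $3,542.18 | $77.92 | $2,505.02 | — | $1,115.08
7 | $1,115.08 | $24.53 | $1,139.61 | — | $0.00
Balance reaches $0.00 in week 7.

7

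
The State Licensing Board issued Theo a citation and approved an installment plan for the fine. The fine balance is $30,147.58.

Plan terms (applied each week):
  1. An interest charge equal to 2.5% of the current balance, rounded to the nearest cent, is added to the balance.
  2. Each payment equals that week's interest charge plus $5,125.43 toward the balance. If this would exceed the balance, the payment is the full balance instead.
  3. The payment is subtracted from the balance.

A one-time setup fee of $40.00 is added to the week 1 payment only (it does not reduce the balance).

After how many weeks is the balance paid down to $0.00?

# | Opening | Interest | Payment | Fee | End bal
1 | $30,147.58 | $753.69 | $5,879.12 | $40.00 | $25,022.15
2 | $25,022.15 | $625.55 | $5,750.98 | — | $19,896.72
3 | $19,896.72 | $497.42 | $5,622.85 | — | $14,771.29
4 | $14,771.29 | $369.28 | $5,494.71 | — | $9,645.86
5 | $9,645.86 | $241.15 | $5,366.58 | — | $4,520.43
6 | $4,520.43 | $113.01 | $4,633.44 | — | $0.00
Balance reaches $0.00 in week 6.

6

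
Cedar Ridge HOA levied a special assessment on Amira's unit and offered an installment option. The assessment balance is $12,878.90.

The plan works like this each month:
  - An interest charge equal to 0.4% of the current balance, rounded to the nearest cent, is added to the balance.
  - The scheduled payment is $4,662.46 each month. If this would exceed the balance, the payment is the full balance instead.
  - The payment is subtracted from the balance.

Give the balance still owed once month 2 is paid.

Month 1: opening $12,878.90; interest $51.52 → $12,930.42; payment $4,662.46; balance $8,267.96
Month 2: opening $8,267.96; interest $33.07 → $8,301.03; payment $4,662.46; balance $3,638.57

$3,638.57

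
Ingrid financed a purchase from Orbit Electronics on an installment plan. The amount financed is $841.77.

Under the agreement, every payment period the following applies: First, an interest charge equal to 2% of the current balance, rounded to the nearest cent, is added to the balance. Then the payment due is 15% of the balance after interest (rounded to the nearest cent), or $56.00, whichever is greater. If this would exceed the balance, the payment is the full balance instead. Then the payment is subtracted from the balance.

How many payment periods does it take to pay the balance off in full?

Payment period 1: opening $841.77; interest $16.84 → $858.61; payment $128.79; balance $729.82
Payment period 2: opening $729.82; interest $14.60 → $744.42; payment $111.66; balance $632.76
Payment period 3: opening $632.76; interest $12.66 → $645.42; payment $96.81; balance $548.61
Payment period 4: opening $548.61; interest $10.97 → $559.58; payment $83.94; balance $475.64
Payment period 5: opening $475.64; interest $9.51 → $485.15; payment $72.77; balance $412.38
Payment period 6: opening $412.38; interest $8.25 → $420.63; payment $63.09; balance $357.54
Payment period 7: opening $357.54; interest $7.15 → $364.69; payment $56.00; balance $308.69
Payment period 8: opening $308.69; interest $6.17 → $314.86; payment $56.00; balance $258.86
Payment period 9: opening $258.86; interest $5.18 → $264.04; payment $56.00; balance $208.04
Payment period 10: opening $208.04; interest $4.16 → $212.20; payment $56.00; balance $156.20
Payment period 11: opening $156.20; interest $3.12 → $159.32; payment $56.00; balance $103.32
Payment period 12: opening $103.32; interest $2.07 → $105.39; payment $56.00; balance $49.39
Payment period 13: opening $49.39; interest $0.99 → $50.38; payment $50.38; balance $0.00
Balance reaches $0.00 in payment period 13.

13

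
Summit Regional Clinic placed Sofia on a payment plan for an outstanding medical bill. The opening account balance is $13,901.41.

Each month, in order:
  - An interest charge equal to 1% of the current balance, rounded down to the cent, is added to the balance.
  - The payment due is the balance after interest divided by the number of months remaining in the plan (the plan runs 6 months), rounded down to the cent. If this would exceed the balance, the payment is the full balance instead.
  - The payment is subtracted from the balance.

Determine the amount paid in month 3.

# | Opening | Interest | Payment | End bal
1 | $13,901.41 | $139.01 | $2,340.07 | $11,700.35
2 | $11,700.35 | $117.00 | $2,363.47 | $9,453.88
3 | $9,453.88 | $94.53 | $2,387.10 | $7,161.31

$2,387.10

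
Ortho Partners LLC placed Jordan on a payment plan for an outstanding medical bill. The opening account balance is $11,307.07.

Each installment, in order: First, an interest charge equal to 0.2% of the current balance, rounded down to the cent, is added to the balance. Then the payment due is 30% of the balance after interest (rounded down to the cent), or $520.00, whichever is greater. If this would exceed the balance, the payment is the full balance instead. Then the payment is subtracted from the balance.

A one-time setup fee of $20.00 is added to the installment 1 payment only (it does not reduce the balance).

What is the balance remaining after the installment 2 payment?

Installment 1: $11,307.07 +$22.61 interest = $11,329.68; pay $3,398.90 (+ $20.00 fee) → $7,930.78
Installment 2: $7,930.78 +$15.86 interest = $7,946.64; pay $2,383.99 → $5,562.65

$5,562.65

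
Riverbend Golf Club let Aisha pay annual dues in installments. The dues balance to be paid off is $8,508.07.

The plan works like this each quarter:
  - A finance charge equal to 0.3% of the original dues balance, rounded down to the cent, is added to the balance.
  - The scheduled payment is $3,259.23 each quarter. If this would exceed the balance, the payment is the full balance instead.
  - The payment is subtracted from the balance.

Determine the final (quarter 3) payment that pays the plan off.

$2,066.17

Quarter 1: opening $8,508.07; interest $25.52 → $8,533.59; payment $3,259.23; balance $5,274.36
Quarter 2: opening $5,274.36; interest $25.52 → $5,299.88; payment $3,259.23; balance $2,040.65
Quarter 3: opening $2,040.65; interest $25.52 → $2,066.17; payment $2,066.17; balance $0.00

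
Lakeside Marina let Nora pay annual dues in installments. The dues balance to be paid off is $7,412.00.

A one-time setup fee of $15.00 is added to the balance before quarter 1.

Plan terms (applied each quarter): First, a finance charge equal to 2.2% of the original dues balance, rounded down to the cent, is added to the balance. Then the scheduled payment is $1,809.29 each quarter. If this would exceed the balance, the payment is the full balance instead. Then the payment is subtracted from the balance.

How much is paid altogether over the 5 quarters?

$8,242.30

Quarter 1: $7,427.00 +$163.06 interest = $7,590.06; pay $1,809.29 → $5,780.77
Quarter 2: $5,780.77 +$163.06 interest = $5,943.83; pay $1,809.29 → $4,134.54
Quarter 3: $4,134.54 +$163.06 interest = $4,297.60; pay $1,809.29 → $2,488.31
Quarter 4: $2,488.31 +$163.06 interest = $2,651.37; pay $1,809.29 → $842.08
Quarter 5: $842.08 +$163.06 interest = $1,005.14; pay $1,005.14 → $0.00
Total paid: $8,242.30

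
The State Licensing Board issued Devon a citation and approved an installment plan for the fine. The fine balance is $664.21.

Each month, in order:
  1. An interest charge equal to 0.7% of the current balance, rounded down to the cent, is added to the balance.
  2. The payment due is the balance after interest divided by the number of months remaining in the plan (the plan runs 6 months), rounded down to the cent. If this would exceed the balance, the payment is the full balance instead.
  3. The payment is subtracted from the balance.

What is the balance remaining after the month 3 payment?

$339.13

Month 1: opening $664.21; interest $4.64 → $668.85; payment $111.47; balance $557.38
Month 2: opening $557.38; interest $3.90 → $561.28; payment $112.25; balance $449.03
Month 3: opening $449.03; interest $3.14 → $452.17; payment $113.04; balance $339.13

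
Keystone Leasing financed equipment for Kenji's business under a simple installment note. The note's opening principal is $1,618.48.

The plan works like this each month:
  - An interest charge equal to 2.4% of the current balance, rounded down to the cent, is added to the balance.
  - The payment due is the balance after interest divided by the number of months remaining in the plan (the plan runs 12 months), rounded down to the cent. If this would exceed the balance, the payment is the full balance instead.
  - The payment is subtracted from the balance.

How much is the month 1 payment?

Month 1: $1,618.48 +$38.84 interest = $1,657.32; pay $138.11 → $1,519.21

$138.11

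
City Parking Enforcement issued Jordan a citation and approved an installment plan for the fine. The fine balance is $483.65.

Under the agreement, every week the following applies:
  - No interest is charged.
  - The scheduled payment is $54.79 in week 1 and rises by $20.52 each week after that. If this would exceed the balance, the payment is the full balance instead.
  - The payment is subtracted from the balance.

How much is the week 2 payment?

$75.31

# | Opening | Payment | End bal
1 | $483.65 | $54.79 | $428.86
2 | $428.86 | $75.31 | $353.55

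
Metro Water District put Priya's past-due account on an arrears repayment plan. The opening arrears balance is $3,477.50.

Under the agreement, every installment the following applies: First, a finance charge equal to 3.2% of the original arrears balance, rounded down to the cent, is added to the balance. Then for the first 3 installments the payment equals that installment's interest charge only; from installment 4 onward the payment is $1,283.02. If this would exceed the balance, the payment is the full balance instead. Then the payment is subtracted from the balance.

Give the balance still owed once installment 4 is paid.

# | Opening | Interest | Payment | End bal
1 | $3,477.50 | $111.28 | $111.28 | $3,477.50
2 | $3,477.50 | $111.28 | $111.28 | $3,477.50
3 | $3,477.50 | $111.28 | $111.28 | $3,477.50
4 | $3,477.50 | $111.28 | $1,283.02 | $2,305.76

$2,305.76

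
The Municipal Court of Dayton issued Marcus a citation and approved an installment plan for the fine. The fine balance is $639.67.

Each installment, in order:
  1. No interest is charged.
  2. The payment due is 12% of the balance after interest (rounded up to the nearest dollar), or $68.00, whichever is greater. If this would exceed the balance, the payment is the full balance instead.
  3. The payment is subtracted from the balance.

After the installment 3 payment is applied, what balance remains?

Installment 1: $639.67 − $77.00 → $562.67
Installment 2: $562.67 − $68.00 → $494.67
Installment 3: $494.67 − $68.00 → $426.67

$426.67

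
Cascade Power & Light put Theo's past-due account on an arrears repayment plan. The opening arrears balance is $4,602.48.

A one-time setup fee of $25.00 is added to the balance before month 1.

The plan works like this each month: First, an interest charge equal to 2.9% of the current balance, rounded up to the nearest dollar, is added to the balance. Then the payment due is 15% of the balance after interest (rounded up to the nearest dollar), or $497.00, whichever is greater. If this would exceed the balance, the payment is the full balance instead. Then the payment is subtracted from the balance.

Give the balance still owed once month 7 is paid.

Month 1: $4,627.48 +$135.00 interest = $4,762.48; pay $715.00 → $4,047.48
Month 2: $4,047.48 +$118.00 interest = $4,165.48; pay $625.00 → $3,540.48
Month 3: $3,540.48 +$103.00 interest = $3,643.48; pay $547.00 → $3,096.48
Month 4: $3,096.48 +$90.00 interest = $3,186.48; pay $497.00 → $2,689.48
Month 5: $2,689.48 +$78.00 interest = $2,767.48; pay $497.00 → $2,270.48
Month 6: $2,270.48 +$66.00 interest = $2,336.48; pay $497.00 → $1,839.48
Month 7: $1,839.48 +$54.00 interest = $1,893.48; pay $497.00 → $1,396.48

$1,396.48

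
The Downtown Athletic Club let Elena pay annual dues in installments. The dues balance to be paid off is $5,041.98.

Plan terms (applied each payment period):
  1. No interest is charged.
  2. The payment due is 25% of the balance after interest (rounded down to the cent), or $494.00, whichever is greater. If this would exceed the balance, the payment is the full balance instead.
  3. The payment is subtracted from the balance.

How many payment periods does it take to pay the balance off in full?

Payment period 1: opening $5,041.98; payment $1,260.49; balance $3,781.49
Payment period 2: opening $3,781.49; payment $945.37; balance $2,836.12
Payment period 3: opening $2,836.12; payment $709.03; balance $2,127.09
Payment period 4: opening $2,127.09; payment $531.77; balance $1,595.32
Payment period 5: opening $1,595.32; payment $494.00; balance $1,101.32
Payment period 6: opening $1,101.32; payment $494.00; balance $607.32
Payment period 7: opening $607.32; payment $494.00; balance $113.32
Payment period 8: opening $113.32; payment $113.32; balance $0.00
Balance reaches $0.00 in payment period 8.

8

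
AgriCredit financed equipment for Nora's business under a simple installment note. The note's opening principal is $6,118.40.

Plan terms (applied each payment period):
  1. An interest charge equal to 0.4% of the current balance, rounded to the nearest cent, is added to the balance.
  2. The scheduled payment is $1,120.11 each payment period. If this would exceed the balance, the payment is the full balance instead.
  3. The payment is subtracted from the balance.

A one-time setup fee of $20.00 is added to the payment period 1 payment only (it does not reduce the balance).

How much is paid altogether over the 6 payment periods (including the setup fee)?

$6,219.14

Payment period 1: $6,118.40 +$24.47 interest = $6,142.87; pay $1,120.11 (+ $20.00 fee) → $5,022.76
Payment period 2: $5,022.76 +$20.09 interest = $5,042.85; pay $1,120.11 → $3,922.74
Payment period 3: $3,922.74 +$15.69 interest = $3,938.43; pay $1,120.11 → $2,818.32
Payment period 4: $2,818.32 +$11.27 interest = $2,829.59; pay $1,120.11 → $1,709.48
Payment period 5: $1,709.48 +$6.84 interest = $1,716.32; pay $1,120.11 → $596.21
Payment period 6: $596.21 +$2.38 interest = $598.59; pay $598.59 → $0.00
Total paid: $6,219.14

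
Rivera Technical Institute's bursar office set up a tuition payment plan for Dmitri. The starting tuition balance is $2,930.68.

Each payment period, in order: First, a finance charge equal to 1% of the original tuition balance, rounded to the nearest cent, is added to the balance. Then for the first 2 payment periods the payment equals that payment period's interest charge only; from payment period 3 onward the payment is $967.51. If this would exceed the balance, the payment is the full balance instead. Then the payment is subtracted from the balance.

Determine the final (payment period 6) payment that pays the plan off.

$145.39

Payment period 1: opening $2,930.68; interest $29.31 → $2,959.99; payment $29.31; balance $2,930.68
Payment period 2: opening $2,930.68; interest $29.31 → $2,959.99; payment $29.31; balance $2,930.68
Payment period 3: opening $2,930.68; interest $29.31 → $2,959.99; payment $967.51; balance $1,992.48
Payment period 4: opening $1,992.48; interest $29.31 → $2,021.79; payment $967.51; balance $1,054.28
Payment period 5: opening $1,054.28; interest $29.31 → $1,083.59; payment $967.51; balance $116.08
Payment period 6: opening $116.08; interest $29.31 → $145.39; payment $145.39; balance $0.00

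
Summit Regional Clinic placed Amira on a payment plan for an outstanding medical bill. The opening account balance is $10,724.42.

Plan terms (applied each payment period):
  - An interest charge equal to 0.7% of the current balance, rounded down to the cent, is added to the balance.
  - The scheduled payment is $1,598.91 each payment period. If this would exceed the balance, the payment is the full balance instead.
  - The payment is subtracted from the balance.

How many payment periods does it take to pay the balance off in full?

Payment period 1: opening $10,724.42; interest $75.07 → $10,799.49; payment $1,598.91; balance $9,200.58
Payment period 2: opening $9,200.58; interest $64.40 → $9,264.98; payment $1,598.91; balance $7,666.07
Payment period 3: opening $7,666.07; interest $53.66 → $7,719.73; payment $1,598.91; balance $6,120.82
Payment period 4: opening $6,120.82; interest $42.84 → $6,163.66; payment $1,598.91; balance $4,564.75
Payment period 5: opening $4,564.75; interest $31.95 → $4,596.70; payment $1,598.91; balance $2,997.79
Payment period 6: opening $2,997.79; interest $20.98 → $3,018.77; payment $1,598.91; balance $1,419.86
Payment period 7: opening $1,419.86; interest $9.93 → $1,429.79; payment $1,429.79; balance $0.00
Balance reaches $0.00 in payment period 7.

7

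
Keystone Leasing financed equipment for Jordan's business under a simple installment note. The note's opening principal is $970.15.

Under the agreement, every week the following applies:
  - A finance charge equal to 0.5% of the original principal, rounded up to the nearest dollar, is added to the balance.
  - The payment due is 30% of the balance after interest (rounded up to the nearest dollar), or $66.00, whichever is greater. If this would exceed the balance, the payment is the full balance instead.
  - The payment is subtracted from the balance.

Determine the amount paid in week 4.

Week 1: $970.15 +$5.00 interest = $975.15; pay $293.00 → $682.15
Week 2: $682.15 +$5.00 interest = $687.15; pay $207.00 → $480.15
Week 3: $480.15 +$5.00 interest = $485.15; pay $146.00 → $339.15
Week 4: $339.15 +$5.00 interest = $344.15; pay $104.00 → $240.15

$104.00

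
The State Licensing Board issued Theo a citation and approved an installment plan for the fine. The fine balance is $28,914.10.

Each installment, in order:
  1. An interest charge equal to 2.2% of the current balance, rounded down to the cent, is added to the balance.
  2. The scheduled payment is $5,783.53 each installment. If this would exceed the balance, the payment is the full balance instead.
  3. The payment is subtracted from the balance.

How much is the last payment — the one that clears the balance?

$2,063.78

# | Opening | Interest | Payment | End bal
1 | $28,914.10 | $636.11 | $5,783.53 | $23,766.68
2 | $23,766.68 | $522.86 | $5,783.53 | $18,506.01
3 | $18,506.01 | $407.13 | $5,783.53 | $13,129.61
4 | $13,129.61 | $288.85 | $5,783.53 | $7,634.93
5 | $7,634.93 | $167.96 | $5,783.53 | $2,019.36
6 | $2,019.36 | $44.42 | $2,063.78 | $0.00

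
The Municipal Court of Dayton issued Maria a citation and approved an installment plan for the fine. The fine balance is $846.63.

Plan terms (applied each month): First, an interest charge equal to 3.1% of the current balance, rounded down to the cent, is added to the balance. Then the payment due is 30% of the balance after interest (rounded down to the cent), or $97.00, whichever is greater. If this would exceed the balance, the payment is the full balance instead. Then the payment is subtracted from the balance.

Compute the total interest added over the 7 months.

# | Opening | Interest | Payment | End bal
1 | $846.63 | $26.24 | $261.86 | $611.01
2 | $611.01 | $18.94 | $188.98 | $440.97
3 | $440.97 | $13.67 | $136.39 | $318.25
4 | $318.25 | $9.86 | $98.43 | $229.68
5 | $229.68 | $7.12 | $97.00 | $139.80
6 | $139.80 | $4.33 | $97.00 | $47.13
7 | $47.13 | $1.46 | $48.59 | $0.00
Total interest: $26.24 + $18.94 + $13.67 + $9.86 + $7.12 + $4.33 + $1.46 = $81.62

$81.62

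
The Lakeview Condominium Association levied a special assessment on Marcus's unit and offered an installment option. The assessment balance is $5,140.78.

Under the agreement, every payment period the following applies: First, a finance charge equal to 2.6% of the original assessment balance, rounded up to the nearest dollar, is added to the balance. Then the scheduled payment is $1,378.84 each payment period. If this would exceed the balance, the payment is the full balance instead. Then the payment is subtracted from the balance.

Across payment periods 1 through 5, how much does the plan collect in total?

Payment period 1: opening $5,140.78; interest $134.00 → $5,274.78; payment $1,378.84; balance $3,895.94
Payment period 2: opening $3,895.94; interest $134.00 → $4,029.94; payment $1,378.84; balance $2,651.10
Payment period 3: opening $2,651.10; interest $134.00 → $2,785.10; payment $1,378.84; balance $1,406.26
Payment period 4: opening $1,406.26; interest $134.00 → $1,540.26; payment $1,378.84; balance $161.42
Payment period 5: opening $161.42; interest $134.00 → $295.42; payment $295.42; balance $0.00
Total paid: $5,810.78

$5,810.78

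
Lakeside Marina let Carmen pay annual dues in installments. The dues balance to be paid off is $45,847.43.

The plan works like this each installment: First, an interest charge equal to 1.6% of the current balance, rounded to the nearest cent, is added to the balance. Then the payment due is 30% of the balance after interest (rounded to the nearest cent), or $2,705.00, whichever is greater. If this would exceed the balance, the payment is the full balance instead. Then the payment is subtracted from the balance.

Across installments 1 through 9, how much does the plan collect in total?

Installment 1: opening $45,847.43; interest $733.56 → $46,580.99; payment $13,974.30; balance $32,606.69
Installment 2: opening $32,606.69; interest $521.71 → $33,128.40; payment $9,938.52; balance $23,189.88
Installment 3: opening $23,189.88; interest $371.04 → $23,560.92; payment $7,068.28; balance $16,492.64
Installment 4: opening $16,492.64; interest $263.88 → $16,756.52; payment $5,026.96; balance $11,729.56
Installment 5: opening $11,729.56; interest $187.67 → $11,917.23; payment $3,575.17; balance $8,342.06
Installment 6: opening $8,342.06; interest $133.47 → $8,475.53; payment $2,705.00; balance $5,770.53
Installment 7: opening $5,770.53; interest $92.33 → $5,862.86; payment $2,705.00; balance $3,157.86
Installment 8: opening $3,157.86; interest $50.53 → $3,208.39; payment $2,705.00; balance $503.39
Installment 9: opening $503.39; interest $8.05 → $511.44; payment $511.44; balance $0.00
Total paid: $48,209.67

$48,209.67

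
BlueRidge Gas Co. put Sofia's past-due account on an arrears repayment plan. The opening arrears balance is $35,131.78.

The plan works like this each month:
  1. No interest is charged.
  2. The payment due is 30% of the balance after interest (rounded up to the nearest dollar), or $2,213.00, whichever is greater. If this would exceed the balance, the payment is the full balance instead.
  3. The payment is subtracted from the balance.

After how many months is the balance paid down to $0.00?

Month 1: opening $35,131.78; payment $10,540.00; balance $24,591.78
Month 2: opening $24,591.78; payment $7,378.00; balance $17,213.78
Month 3: opening $17,213.78; payment $5,165.00; balance $12,048.78
Month 4: opening $12,048.78; payment $3,615.00; balance $8,433.78
Month 5: opening $8,433.78; payment $2,531.00; balance $5,902.78
Month 6: opening $5,902.78; payment $2,213.00; balance $3,689.78
Month 7: opening $3,689.78; payment $2,213.00; balance $1,476.78
Month 8: opening $1,476.78; payment $1,476.78; balance $0.00
Balance reaches $0.00 in month 8.

8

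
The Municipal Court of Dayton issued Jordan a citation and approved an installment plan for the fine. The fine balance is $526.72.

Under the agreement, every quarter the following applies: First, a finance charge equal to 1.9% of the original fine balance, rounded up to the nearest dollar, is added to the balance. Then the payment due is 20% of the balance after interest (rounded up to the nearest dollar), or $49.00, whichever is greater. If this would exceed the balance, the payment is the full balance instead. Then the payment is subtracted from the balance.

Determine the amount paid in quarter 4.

Quarter 1: opening $526.72; interest $11.00 → $537.72; payment $108.00; balance $429.72
Quarter 2: opening $429.72; interest $11.00 → $440.72; payment $89.00; balance $351.72
Quarter 3: opening $351.72; interest $11.00 → $362.72; payment $73.00; balance $289.72
Quarter 4: opening $289.72; interest $11.00 → $300.72; payment $61.00; balance $239.72

$61.00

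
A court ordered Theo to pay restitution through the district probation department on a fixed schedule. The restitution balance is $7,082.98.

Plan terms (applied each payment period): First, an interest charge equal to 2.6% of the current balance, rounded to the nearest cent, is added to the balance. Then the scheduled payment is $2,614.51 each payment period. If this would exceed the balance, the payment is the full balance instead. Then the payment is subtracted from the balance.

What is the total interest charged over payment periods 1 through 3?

Payment period 1: opening $7,082.98; interest $184.16 → $7,267.14; payment $2,614.51; balance $4,652.63
Payment period 2: opening $4,652.63; interest $120.97 → $4,773.60; payment $2,614.51; balance $2,159.09
Payment period 3: opening $2,159.09; interest $56.14 → $2,215.23; payment $2,215.23; balance $0.00
Total interest: $184.16 + $120.97 + $56.14 = $361.27

$361.27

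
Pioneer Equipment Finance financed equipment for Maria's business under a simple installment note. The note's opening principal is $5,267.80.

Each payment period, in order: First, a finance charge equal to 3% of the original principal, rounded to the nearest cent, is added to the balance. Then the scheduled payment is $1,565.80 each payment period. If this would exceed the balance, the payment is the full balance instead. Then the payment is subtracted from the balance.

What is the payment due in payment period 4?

Payment period 1: opening $5,267.80; interest $158.03 → $5,425.83; payment $1,565.80; balance $3,860.03
Payment period 2: opening $3,860.03; interest $158.03 → $4,018.06; payment $1,565.80; balance $2,452.26
Payment period 3: opening $2,452.26; interest $158.03 → $2,610.29; payment $1,565.80; balance $1,044.49
Payment period 4: opening $1,044.49; interest $158.03 → $1,202.52; payment $1,202.52; balance $0.00

$1,202.52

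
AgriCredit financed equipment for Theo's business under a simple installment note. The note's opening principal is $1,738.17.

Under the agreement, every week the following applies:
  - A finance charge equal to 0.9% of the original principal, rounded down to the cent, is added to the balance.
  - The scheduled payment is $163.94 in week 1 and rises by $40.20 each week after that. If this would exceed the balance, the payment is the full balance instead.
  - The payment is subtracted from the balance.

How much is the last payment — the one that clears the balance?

Week 1: $1,738.17 +$15.64 interest = $1,753.81; pay $163.94 → $1,589.87
Week 2: $1,589.87 +$15.64 interest = $1,605.51; pay $204.14 → $1,401.37
Week 3: $1,401.37 +$15.64 interest = $1,417.01; pay $244.34 → $1,172.67
Week 4: $1,172.67 +$15.64 interest = $1,188.31; pay $284.54 → $903.77
Week 5: $903.77 +$15.64 interest = $919.41; pay $324.74 → $594.67
Week 6: $594.67 +$15.64 interest = $610.31; pay $364.94 → $245.37
Week 7: $245.37 +$15.64 interest = $261.01; pay $261.01 → $0.00

$261.01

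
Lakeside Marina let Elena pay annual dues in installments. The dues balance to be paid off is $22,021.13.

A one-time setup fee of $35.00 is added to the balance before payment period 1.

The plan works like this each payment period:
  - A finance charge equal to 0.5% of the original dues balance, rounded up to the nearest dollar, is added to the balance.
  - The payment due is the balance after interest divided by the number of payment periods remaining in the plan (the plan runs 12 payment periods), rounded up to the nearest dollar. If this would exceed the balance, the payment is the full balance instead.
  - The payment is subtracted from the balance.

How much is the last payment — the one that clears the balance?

Payment period 1: $22,056.13 +$111.00 interest = $22,167.13; pay $1,848.00 → $20,319.13
Payment period 2: $20,319.13 +$111.00 interest = $20,430.13; pay $1,858.00 → $18,572.13
Payment period 3: $18,572.13 +$111.00 interest = $18,683.13; pay $1,869.00 → $16,814.13
Payment period 4: $16,814.13 +$111.00 interest = $16,925.13; pay $1,881.00 → $15,044.13
Payment period 5: $15,044.13 +$111.00 interest = $15,155.13; pay $1,895.00 → $13,260.13
Payment period 6: $13,260.13 +$111.00 interest = $13,371.13; pay $1,911.00 → $11,460.13
Payment period 7: $11,460.13 +$111.00 interest = $11,571.13; pay $1,929.00 → $9,642.13
Payment period 8: $9,642.13 +$111.00 interest = $9,753.13; pay $1,951.00 → $7,802.13
Payment period 9: $7,802.13 +$111.00 interest = $7,913.13; pay $1,979.00 → $5,934.13
Payment period 10: $5,934.13 +$111.00 interest = $6,045.13; pay $2,016.00 → $4,029.13
Payment period 11: $4,029.13 +$111.00 interest = $4,140.13; pay $2,071.00 → $2,069.13
Payment period 12: $2,069.13 +$111.00 interest = $2,180.13; pay $2,180.13 → $0.00

$2,180.13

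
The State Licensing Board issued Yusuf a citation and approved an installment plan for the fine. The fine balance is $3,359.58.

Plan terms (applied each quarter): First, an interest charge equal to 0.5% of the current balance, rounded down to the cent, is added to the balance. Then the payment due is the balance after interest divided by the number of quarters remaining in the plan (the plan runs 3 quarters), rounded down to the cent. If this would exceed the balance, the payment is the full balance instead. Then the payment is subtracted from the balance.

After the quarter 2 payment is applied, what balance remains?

Quarter 1: opening $3,359.58; interest $16.79 → $3,376.37; payment $1,125.45; balance $2,250.92
Quarter 2: opening $2,250.92; interest $11.25 → $2,262.17; payment $1,131.08; balance $1,131.09

$1,131.09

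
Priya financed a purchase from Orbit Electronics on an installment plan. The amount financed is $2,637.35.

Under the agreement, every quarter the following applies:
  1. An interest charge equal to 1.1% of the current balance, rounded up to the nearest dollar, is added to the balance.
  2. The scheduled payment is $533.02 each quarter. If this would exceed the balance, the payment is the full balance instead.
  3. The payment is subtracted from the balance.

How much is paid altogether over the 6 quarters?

$2,730.35

# | Opening | Interest | Payment | End bal
1 | $2,637.35 | $30.00 | $533.02 | $2,134.33
2 | $2,134.33 | $24.00 | $533.02 | $1,625.31
3 | $1,625.31 | $18.00 | $533.02 | $1,110.29
4 | $1,110.29 | $13.00 | $533.02 | $590.27
5 | $590.27 | $7.00 | $533.02 | $64.25
6 | $64.25 | $1.00 | $65.25 | $0.00
Total paid: $2,730.35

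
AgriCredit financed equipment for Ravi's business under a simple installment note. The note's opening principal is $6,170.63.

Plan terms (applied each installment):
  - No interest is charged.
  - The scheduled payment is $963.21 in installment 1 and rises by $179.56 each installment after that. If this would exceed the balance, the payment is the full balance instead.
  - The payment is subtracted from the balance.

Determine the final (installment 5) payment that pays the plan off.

Installment 1: opening $6,170.63; payment $963.21; balance $5,207.42
Installment 2: opening $5,207.42; payment $1,142.77; balance $4,064.65
Installment 3: opening $4,064.65; payment $1,322.33; balance $2,742.32
Installment 4: opening $2,742.32; payment $1,501.89; balance $1,240.43
Installment 5: opening $1,240.43; payment $1,240.43; balance $0.00

$1,240.43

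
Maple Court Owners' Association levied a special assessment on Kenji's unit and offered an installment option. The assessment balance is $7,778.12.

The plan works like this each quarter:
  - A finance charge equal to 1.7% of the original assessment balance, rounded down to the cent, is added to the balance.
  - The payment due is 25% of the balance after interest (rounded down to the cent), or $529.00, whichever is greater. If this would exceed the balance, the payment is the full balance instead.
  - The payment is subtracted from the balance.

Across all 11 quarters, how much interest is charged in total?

$1,454.42

# | Opening | Interest | Payment | End bal
1 | $7,778.12 | $132.22 | $1,977.58 | $5,932.76
2 | $5,932.76 | $132.22 | $1,516.24 | $4,548.74
3 | $4,548.74 | $132.22 | $1,170.24 | $3,510.72
4 | $3,510.72 | $132.22 | $910.73 | $2,732.21
5 | $2,732.21 | $132.22 | $716.10 | $2,148.33
6 | $2,148.33 | $132.22 | $570.13 | $1,710.42
7 | $1,710.42 | $132.22 | $529.00 | $1,313.64
8 | $1,313.64 | $132.22 | $529.00 | $916.86
9 | $916.86 | $132.22 | $529.00 | $520.08
10 | $520.08 | $132.22 | $529.00 | $123.30
11 | $123.30 | $132.22 | $255.52 | $0.00
Total interest: $132.22 + $132.22 + $132.22 + $132.22 + $132.22 + $132.22 + $132.22 + $132.22 + $132.22 + $132.22 + $132.22 = $1,454.42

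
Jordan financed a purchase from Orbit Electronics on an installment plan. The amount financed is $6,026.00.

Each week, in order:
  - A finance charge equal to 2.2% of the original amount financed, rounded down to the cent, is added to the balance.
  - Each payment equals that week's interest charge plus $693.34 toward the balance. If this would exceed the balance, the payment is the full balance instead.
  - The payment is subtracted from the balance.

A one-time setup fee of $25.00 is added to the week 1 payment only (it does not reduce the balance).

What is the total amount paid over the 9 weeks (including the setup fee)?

# | Opening | Interest | Payment | Fee | End bal
1 | $6,026.00 | $132.57 | $825.91 | $25.00 | $5,332.66
2 | $5,332.66 | $132.57 | $825.91 | — | $4,639.32
3 | $4,639.32 | $132.57 | $825.91 | — | $3,945.98
4 | $3,945.98 | $132.57 | $825.91 | — | $3,252.64
5 | $3,252.64 | $132.57 | $825.91 | — | $2,559.30
6 | $2,559.30 | $132.57 | $825.91 | — | $1,865.96
7 | $1,865.96 | $132.57 | $825.91 | — | $1,172.62
8 | $1,172.62 | $132.57 | $825.91 | — | $479.28
9 | $479.28 | $132.57 | $611.85 | — | $0.00
Total paid: $7,244.13

$7,244.13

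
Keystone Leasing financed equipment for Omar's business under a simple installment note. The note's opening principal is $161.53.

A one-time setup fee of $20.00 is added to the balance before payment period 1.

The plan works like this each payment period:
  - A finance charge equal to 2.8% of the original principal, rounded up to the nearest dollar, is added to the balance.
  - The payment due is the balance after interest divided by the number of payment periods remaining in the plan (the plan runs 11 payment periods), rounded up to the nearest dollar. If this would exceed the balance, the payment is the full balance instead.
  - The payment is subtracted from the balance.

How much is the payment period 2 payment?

$18.00

# | Opening | Interest | Payment | End bal
1 | $181.53 | $5.00 | $17.00 | $169.53
2 | $169.53 | $5.00 | $18.00 | $156.53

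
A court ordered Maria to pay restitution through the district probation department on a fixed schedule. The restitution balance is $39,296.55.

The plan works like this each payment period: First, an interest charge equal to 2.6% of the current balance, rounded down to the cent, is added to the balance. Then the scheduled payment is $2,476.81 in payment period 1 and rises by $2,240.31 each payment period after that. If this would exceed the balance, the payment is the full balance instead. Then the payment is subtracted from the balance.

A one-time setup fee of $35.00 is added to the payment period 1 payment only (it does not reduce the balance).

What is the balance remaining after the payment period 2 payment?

$34,108.20

Payment period 1: $39,296.55 +$1,021.71 interest = $40,318.26; pay $2,476.81 (+ $35.00 fee) → $37,841.45
Payment period 2: $37,841.45 +$983.87 interest = $38,825.32; pay $4,717.12 → $34,108.20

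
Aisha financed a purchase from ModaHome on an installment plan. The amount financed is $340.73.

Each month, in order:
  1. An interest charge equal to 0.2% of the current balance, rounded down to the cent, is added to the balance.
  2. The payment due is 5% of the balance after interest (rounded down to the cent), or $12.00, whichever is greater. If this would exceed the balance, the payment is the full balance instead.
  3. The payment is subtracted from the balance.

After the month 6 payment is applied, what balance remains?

$253.48

Month 1: opening $340.73; interest $0.68 → $341.41; payment $17.07; balance $324.34
Month 2: opening $324.34; interest $0.64 → $324.98; payment $16.24; balance $308.74
Month 3: opening $308.74; interest $0.61 → $309.35; payment $15.46; balance $293.89
Month 4: opening $293.89; interest $0.58 → $294.47; payment $14.72; balance $279.75
Month 5: opening $279.75; interest $0.55 → $280.30; payment $14.01; balance $266.29
Month 6: opening $266.29; interest $0.53 → $266.82; payment $13.34; balance $253.48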